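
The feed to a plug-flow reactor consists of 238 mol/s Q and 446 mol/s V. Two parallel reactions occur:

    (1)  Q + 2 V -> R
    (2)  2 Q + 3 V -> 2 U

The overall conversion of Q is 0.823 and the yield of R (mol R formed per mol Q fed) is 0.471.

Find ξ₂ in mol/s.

Yield of R: 1ξ₁ / 238 = 0.471 → ξ₁ = 112.1 mol/s.
Conversion of Q: 1ξ₁ + 2ξ₂ = 0.823 × 238 = 195.9 → ξ₂ = 41.89 mol/s.
Outlet amounts (n = n₀ + Σ ν·ξ):
  Q: 238 − 1(112.1) − 2(41.89) = 42.13
  V: 446 − 2(112.1) − 3(41.89) = 96.14
  R: 0 + 1(112.1) = 112.1
  U: 0 + 2(41.89) = 83.78

ξ₂ = 41.9 mol/s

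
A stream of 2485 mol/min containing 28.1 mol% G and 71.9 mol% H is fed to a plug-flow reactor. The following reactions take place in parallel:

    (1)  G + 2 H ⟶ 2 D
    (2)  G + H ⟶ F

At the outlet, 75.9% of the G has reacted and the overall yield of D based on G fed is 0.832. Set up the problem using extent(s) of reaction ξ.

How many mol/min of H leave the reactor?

Yield of D: 2ξ₁ / 698.3 = 0.832 → ξ₁ = 290.5 mol/min.
Conversion of G: 1ξ₁ + 1ξ₂ = 0.759 × 698.3 = 530 → ξ₂ = 239.5 mol/min.
Outlet amounts (n = n₀ + Σ ν·ξ):
  G: 698.3 − 1(290.5) − 1(239.5) = 168.3
  H: 1787 − 2(290.5) − 1(239.5) = 966.2
  D: 0 + 2(290.5) = 581
  F: 0 + 1(239.5) = 239.5

966 mol/min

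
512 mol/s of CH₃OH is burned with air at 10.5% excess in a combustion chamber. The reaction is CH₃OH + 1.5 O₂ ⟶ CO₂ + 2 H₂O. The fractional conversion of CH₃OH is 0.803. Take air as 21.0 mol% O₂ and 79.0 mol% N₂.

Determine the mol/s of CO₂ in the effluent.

411 mol/s

Stoichiometric O₂ = 1.5 × 512 = 768 mol/s; O₂ fed = 768 × 1.105 = 848.6 mol/s.
N₂ fed = 848.6 × 79/21 = 3193 mol/s.
Fuel reacted = 0.803 × 512 → ξ = 411.1 mol/s.
Outlet (n = n₀ + ν ξ):
  CH₃OH: 512 − 1(411.1) = 100.9
  O₂: 848.6 − 1.5(411.1) = 231.9
  N₂: 3193 (inert)
  CO₂: 0 + 1(411.1) = 411.1
  H₂O: 0 + 2(411.1) = 822.3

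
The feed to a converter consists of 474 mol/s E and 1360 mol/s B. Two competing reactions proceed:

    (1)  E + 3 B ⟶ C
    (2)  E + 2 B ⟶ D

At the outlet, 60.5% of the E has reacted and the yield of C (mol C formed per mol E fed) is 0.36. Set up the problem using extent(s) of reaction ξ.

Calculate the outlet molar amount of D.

Yield of C: 1ξ₁ / 474 = 0.36 → ξ₁ = 170.6 mol/s.
Conversion of E: 1ξ₁ + 1ξ₂ = 0.605 × 474 = 286.8 → ξ₂ = 116.1 mol/s.
Outlet amounts (n = n₀ + Σ ν·ξ):
  E: 474 − 1(170.6) − 1(116.1) = 187.2
  B: 1360 − 3(170.6) − 2(116.1) = 615.8
  C: 0 + 1(170.6) = 170.6
  D: 0 + 1(116.1) = 116.1

116 mol/s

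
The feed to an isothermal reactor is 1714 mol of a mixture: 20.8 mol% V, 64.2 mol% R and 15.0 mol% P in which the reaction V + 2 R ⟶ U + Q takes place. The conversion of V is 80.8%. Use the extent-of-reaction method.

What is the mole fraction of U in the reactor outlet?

V reacted = 0.808 × 356.5 = 288.1 mol; ν_V = −1, so ξ = 288.1/1 = 288.1 mol.
Outlet amounts (n = n₀ + ν ξ):
  V: 356.5 − 1(288.1) = 68.45
  R: 1100 − 2(288.1) = 524.3
  U: 0 + 1(288.1) = 288.1
  Q: 0 + 1(288.1) = 288.1
  P: 257.1 (inert)
Total out = 1426 mol; y_U = 288.1 / 1426 = 0.202.

0.202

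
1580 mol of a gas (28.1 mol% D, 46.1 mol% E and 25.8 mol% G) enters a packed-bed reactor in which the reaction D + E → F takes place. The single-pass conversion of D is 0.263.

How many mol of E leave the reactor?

612 mol

D reacted = 0.263 × 444 = 116.8 mol; ν_D = −1, so ξ = 116.8/1 = 116.8 mol.
Outlet amounts (n = n₀ + ν ξ):
  D: 444 − 1(116.8) = 327.2
  E: 728.4 − 1(116.8) = 611.6
  F: 0 + 1(116.8) = 116.8
  G: 407.6 (inert)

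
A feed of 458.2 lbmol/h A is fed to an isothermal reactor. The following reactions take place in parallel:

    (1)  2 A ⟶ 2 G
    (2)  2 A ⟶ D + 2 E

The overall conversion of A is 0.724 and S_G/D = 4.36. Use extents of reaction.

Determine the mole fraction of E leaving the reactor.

0.204

Conversion of A: A consumed = 0.724 × 458.2 = 331.7 lbmol/h = 2ξ₁ + 2ξ₂.
Selectivity: 2ξ₁ / (1ξ₂) = 4.36 → ξ₁ = 2.18 ξ₂.
Substitute: (2·2.18 + 2) ξ₂ = 331.7 → ξ₂ = 52.16 lbmol/h, ξ₁ = 113.7 lbmol/h.
Outlet amounts (n = n₀ + Σ ν·ξ):
  A: 458.2 − 2(113.7) − 2(52.16) = 126.5
  G: 0 + 2(113.7) = 227.4
  D: 0 + 1(52.16) = 52.16
  E: 0 + 2(52.16) = 104.3
Total out = 510.4 lbmol/h; y_E = 104.3 / 510.4 = 0.2044.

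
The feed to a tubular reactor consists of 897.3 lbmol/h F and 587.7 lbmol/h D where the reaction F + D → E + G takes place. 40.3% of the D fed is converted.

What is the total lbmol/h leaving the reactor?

1480 lbmol/h

D reacted = 0.403 × 587.7 = 236.8 lbmol/h; ν_D = −1, so ξ = 236.8/1 = 236.8 lbmol/h.
Outlet amounts (n = n₀ + ν ξ):
  F: 897.3 − 1(236.8) = 660.5
  D: 587.7 − 1(236.8) = 350.9
  E: 0 + 1(236.8) = 236.8
  G: 0 + 1(236.8) = 236.8
Total out = 660.5 + 350.9 + 236.8 + 236.8 = 1485 lbmol/h.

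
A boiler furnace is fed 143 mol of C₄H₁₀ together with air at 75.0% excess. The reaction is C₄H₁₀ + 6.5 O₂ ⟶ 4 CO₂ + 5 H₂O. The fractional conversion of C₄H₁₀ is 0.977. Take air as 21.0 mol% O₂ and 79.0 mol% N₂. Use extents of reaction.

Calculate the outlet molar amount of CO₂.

Stoichiometric O₂ = 6.5 × 143 = 929.5 mol; O₂ fed = 929.5 × 1.750 = 1627 mol.
N₂ fed = 1627 × 79/21 = 6119 mol.
Fuel reacted = 0.977 × 143 → ξ = 139.7 mol.
Outlet (n = n₀ + ν ξ):
  C₄H₁₀: 143 − 1(139.7) = 3.289
  O₂: 1627 − 6.5(139.7) = 718.5
  N₂: 6119 (inert)
  CO₂: 0 + 4(139.7) = 558.8
  H₂O: 0 + 5(139.7) = 698.6

559 mol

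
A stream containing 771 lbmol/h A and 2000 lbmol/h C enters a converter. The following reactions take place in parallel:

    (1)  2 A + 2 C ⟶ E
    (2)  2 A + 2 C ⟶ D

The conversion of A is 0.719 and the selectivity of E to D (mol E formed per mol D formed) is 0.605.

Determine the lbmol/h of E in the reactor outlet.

104 lbmol/h

Conversion of A: A consumed = 0.719 × 771 = 554.3 lbmol/h = 2ξ₁ + 2ξ₂.
Selectivity: 1ξ₁ / (1ξ₂) = 0.605 → ξ₁ = 0.605 ξ₂.
Substitute: (2·0.605 + 2) ξ₂ = 554.3 → ξ₂ = 172.7 lbmol/h, ξ₁ = 104.5 lbmol/h.
Outlet amounts (n = n₀ + Σ ν·ξ):
  A: 771 − 2(104.5) − 2(172.7) = 216.7
  C: 2000 − 2(104.5) − 2(172.7) = 1446
  E: 0 + 1(104.5) = 104.5
  D: 0 + 1(172.7) = 172.7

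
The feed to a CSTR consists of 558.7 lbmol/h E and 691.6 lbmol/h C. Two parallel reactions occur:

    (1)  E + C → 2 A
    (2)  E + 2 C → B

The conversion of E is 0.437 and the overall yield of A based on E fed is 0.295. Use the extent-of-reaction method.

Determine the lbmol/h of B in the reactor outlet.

Yield of A: 2ξ₁ / 558.7 = 0.295 → ξ₁ = 82.41 lbmol/h.
Conversion of E: 1ξ₁ + 1ξ₂ = 0.437 × 558.7 = 244.2 → ξ₂ = 161.7 lbmol/h.
Outlet amounts (n = n₀ + Σ ν·ξ):
  E: 558.7 − 1(82.41) − 1(161.7) = 314.5
  C: 691.6 − 1(82.41) − 2(161.7) = 285.7
  A: 0 + 2(82.41) = 164.8
  B: 0 + 1(161.7) = 161.7

162 lbmol/h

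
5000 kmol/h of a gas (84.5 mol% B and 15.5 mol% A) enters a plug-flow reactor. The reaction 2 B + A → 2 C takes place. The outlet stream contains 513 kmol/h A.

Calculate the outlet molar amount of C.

524 kmol/h

For A: n = n₀ − 1ξ → 513 = 775 − 1ξ, giving ξ = 262 kmol/h.
Outlet amounts (n = n₀ + ν ξ):
  B: 4225 − 2(262) = 3701
  A: 775 − 1(262) = 513
  C: 0 + 2(262) = 524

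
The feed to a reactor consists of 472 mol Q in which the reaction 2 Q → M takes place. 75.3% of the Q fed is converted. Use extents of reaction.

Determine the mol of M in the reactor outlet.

Q reacted = 0.753 × 472 = 355.4 mol; ν_Q = −2, so ξ = 355.4/2 = 177.7 mol.
Outlet amounts (n = n₀ + ν ξ):
  Q: 472 − 2(177.7) = 116.6
  M: 0 + 1(177.7) = 177.7

178 mol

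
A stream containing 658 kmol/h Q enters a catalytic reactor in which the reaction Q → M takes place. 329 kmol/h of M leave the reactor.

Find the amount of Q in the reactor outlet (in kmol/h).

For M: n = n₀ + 1ξ → 329 = 0 + 1ξ, giving ξ = 329 kmol/h.
Outlet amounts (n = n₀ + ν ξ):
  Q: 658 − 1(329) = 329
  M: 0 + 1(329) = 329

329 kmol/h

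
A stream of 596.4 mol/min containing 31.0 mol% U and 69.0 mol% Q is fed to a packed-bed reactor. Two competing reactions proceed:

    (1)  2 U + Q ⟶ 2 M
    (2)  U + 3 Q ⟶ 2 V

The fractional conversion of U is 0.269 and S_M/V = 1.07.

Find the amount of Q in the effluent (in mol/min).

347 mol/min

Conversion of U: U consumed = 0.269 × 184.9 = 49.73 mol/min = 2ξ₁ + 1ξ₂.
Selectivity: 2ξ₁ / (2ξ₂) = 1.07 → ξ₁ = 1.07 ξ₂.
Substitute: (2·1.07 + 1) ξ₂ = 49.73 → ξ₂ = 15.84 mol/min, ξ₁ = 16.95 mol/min.
Outlet amounts (n = n₀ + Σ ν·ξ):
  U: 184.9 − 2(16.95) − 1(15.84) = 135.2
  Q: 411.5 − 1(16.95) − 3(15.84) = 347.1
  M: 0 + 2(16.95) = 33.9
  V: 0 + 2(15.84) = 31.68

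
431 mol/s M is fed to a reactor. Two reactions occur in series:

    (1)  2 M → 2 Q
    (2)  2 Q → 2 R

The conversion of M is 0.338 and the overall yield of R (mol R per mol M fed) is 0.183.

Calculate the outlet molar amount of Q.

Conversion of M: M consumed = 2ξ₁ = 0.338 × 431 → ξ₁ = 72.84 mol/s.
Yield of R: 2ξ₂ / 431 = 0.183 → ξ₂ = 39.44 mol/s.
Outlet amounts (n = n₀ + Σ ν·ξ):
  M: 431 − 2(72.84) = 285.3
  Q: 0 + 2(72.84) − 2(39.44) = 66.8
  R: 0 + 2(39.44) = 78.87

66.8 mol/s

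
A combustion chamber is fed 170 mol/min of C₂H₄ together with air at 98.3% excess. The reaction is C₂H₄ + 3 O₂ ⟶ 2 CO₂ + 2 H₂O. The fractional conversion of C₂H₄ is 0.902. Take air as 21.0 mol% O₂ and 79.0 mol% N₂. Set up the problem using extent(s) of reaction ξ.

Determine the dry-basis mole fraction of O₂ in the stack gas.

Stoichiometric O₂ = 3 × 170 = 510 mol/min; O₂ fed = 510 × 1.983 = 1011 mol/min.
N₂ fed = 1011 × 79/21 = 3805 mol/min.
Fuel reacted = 0.902 × 170 → ξ = 153.3 mol/min.
Outlet (n = n₀ + ν ξ):
  C₂H₄: 170 − 1(153.3) = 16.66
  O₂: 1011 − 3(153.3) = 551.3
  N₂: 3805 (inert)
  CO₂: 0 + 2(153.3) = 306.7
  H₂O: 0 + 2(153.3) = 306.7
Dry total = 4679 mol/min; y_O₂ (dry) = 551.3 / 4679 = 0.1178.

0.118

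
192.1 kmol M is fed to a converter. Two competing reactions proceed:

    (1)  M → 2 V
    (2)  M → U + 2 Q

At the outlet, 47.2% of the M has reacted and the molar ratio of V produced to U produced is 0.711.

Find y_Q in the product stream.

0.383

Conversion of M: M consumed = 0.472 × 192.1 = 90.67 kmol = 1ξ₁ + 1ξ₂.
Selectivity: 2ξ₁ / (1ξ₂) = 0.711 → ξ₁ = 0.3555 ξ₂.
Substitute: (1·0.3555 + 1) ξ₂ = 90.67 → ξ₂ = 66.89 kmol, ξ₁ = 23.78 kmol.
Outlet amounts (n = n₀ + Σ ν·ξ):
  M: 192.1 − 1(23.78) − 1(66.89) = 101.4
  V: 0 + 2(23.78) = 47.56
  U: 0 + 1(66.89) = 66.89
  Q: 0 + 2(66.89) = 133.8
Total out = 349.7 kmol; y_Q = 133.8 / 349.7 = 0.3826.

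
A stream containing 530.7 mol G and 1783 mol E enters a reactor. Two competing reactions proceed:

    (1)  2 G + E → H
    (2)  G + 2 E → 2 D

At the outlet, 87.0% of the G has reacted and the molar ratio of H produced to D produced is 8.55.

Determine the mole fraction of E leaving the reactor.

0.827

Conversion of G: G consumed = 0.87 × 530.7 = 461.7 mol = 2ξ₁ + 1ξ₂.
Selectivity: 1ξ₁ / (2ξ₂) = 8.55 → ξ₁ = 17.1 ξ₂.
Substitute: (2·17.1 + 1) ξ₂ = 461.7 → ξ₂ = 13.12 mol, ξ₁ = 224.3 mol.
Outlet amounts (n = n₀ + Σ ν·ξ):
  G: 530.7 − 2(224.3) − 1(13.12) = 68.99
  E: 1783 − 1(224.3) − 2(13.12) = 1532
  H: 0 + 1(224.3) = 224.3
  D: 0 + 2(13.12) = 26.23
Total out = 1852 mol; y_E = 1532 / 1852 = 0.8275.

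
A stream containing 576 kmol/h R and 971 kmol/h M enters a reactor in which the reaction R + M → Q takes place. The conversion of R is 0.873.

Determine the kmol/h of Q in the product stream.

R reacted = 0.873 × 576 = 502.8 kmol/h; ν_R = −1, so ξ = 502.8/1 = 502.8 kmol/h.
Outlet amounts (n = n₀ + ν ξ):
  R: 576 − 1(502.8) = 73.15
  M: 971 − 1(502.8) = 468.2
  Q: 0 + 1(502.8) = 502.8

503 kmol/h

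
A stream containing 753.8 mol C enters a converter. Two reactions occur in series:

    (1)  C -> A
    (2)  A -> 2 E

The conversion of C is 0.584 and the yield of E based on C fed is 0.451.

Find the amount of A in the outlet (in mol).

Conversion of C: C consumed = 1ξ₁ = 0.584 × 753.8 → ξ₁ = 440.2 mol.
Yield of E: 2ξ₂ / 753.8 = 0.451 → ξ₂ = 170 mol.
Outlet amounts (n = n₀ + Σ ν·ξ):
  C: 753.8 − 1(440.2) = 313.6
  A: 0 + 1(440.2) − 1(170) = 270.2
  E: 0 + 2(170) = 340

270 mol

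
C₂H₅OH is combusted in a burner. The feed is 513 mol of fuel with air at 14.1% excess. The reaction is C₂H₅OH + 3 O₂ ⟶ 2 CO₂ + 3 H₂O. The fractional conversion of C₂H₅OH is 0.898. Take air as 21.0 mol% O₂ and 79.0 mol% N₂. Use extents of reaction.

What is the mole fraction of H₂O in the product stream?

Stoichiometric O₂ = 3 × 513 = 1539 mol; O₂ fed = 1539 × 1.141 = 1756 mol.
N₂ fed = 1756 × 79/21 = 6606 mol.
Fuel reacted = 0.898 × 513 → ξ = 460.7 mol.
Outlet (n = n₀ + ν ξ):
  C₂H₅OH: 513 − 1(460.7) = 52.33
  O₂: 1756 − 3(460.7) = 374
  N₂: 6606 (inert)
  CO₂: 0 + 2(460.7) = 921.3
  H₂O: 0 + 3(460.7) = 1382
Total out = 9336 mol; y_H₂O = 1382 / 9336 = 0.148.

0.148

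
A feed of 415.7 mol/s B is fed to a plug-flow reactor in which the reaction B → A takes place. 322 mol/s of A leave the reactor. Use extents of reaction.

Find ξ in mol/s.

For A: n = n₀ + 1ξ → 322 = 0 + 1ξ, giving ξ = 322 mol/s.
Outlet amounts (n = n₀ + ν ξ):
  B: 415.7 − 1(322) = 93.7
  A: 0 + 1(322) = 322

ξ = 322 mol/s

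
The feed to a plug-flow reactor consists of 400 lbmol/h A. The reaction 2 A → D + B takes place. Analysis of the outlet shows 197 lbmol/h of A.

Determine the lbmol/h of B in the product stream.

102 lbmol/h

For A: n = n₀ − 2ξ → 197 = 400 − 2ξ, giving ξ = 101.5 lbmol/h.
Outlet amounts (n = n₀ + ν ξ):
  A: 400 − 2(101.5) = 197
  D: 0 + 1(101.5) = 101.5
  B: 0 + 1(101.5) = 101.5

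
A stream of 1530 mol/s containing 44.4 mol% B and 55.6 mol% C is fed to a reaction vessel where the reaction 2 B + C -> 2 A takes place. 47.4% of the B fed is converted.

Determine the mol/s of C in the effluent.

B reacted = 0.474 × 679.3 = 322 mol/s; ν_B = −2, so ξ = 322/2 = 161 mol/s.
Outlet amounts (n = n₀ + ν ξ):
  B: 679.3 − 2(161) = 357.3
  C: 850.7 − 1(161) = 689.7
  A: 0 + 2(161) = 322

690 mol/s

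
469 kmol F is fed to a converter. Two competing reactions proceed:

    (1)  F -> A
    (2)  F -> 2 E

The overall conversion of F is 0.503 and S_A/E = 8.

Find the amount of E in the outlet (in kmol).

Conversion of F: F consumed = 0.503 × 469 = 235.9 kmol = 1ξ₁ + 1ξ₂.
Selectivity: 1ξ₁ / (2ξ₂) = 8 → ξ₁ = 16 ξ₂.
Substitute: (1·16 + 1) ξ₂ = 235.9 → ξ₂ = 13.88 kmol, ξ₁ = 222 kmol.
Outlet amounts (n = n₀ + Σ ν·ξ):
  F: 469 − 1(222) − 1(13.88) = 233.1
  A: 0 + 1(222) = 222
  E: 0 + 2(13.88) = 27.75

27.8 kmol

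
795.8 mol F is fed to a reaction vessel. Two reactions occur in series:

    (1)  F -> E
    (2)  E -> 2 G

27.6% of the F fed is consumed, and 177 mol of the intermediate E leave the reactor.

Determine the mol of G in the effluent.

Conversion of F: F consumed = 1ξ₁ = 0.276 × 795.8 → ξ₁ = 219.6 mol.
E balance: n_E = 0 + 1ξ₁ − 1ξ₂ = 177 → ξ₂ = (1·219.6 − 177)/1 = 42.64 mol.
Outlet amounts (n = n₀ + Σ ν·ξ):
  F: 795.8 − 1(219.6) = 576.2
  E: 0 + 1(219.6) − 1(42.64) = 177
  G: 0 + 2(42.64) = 85.28

85.3 mol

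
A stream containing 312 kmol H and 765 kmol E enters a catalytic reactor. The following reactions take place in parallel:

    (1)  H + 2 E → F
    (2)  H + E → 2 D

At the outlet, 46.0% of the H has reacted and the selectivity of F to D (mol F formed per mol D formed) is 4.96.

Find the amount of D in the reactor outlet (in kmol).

26.3 kmol

Conversion of H: H consumed = 0.46 × 312 = 143.5 kmol = 1ξ₁ + 1ξ₂.
Selectivity: 1ξ₁ / (2ξ₂) = 4.96 → ξ₁ = 9.92 ξ₂.
Substitute: (1·9.92 + 1) ξ₂ = 143.5 → ξ₂ = 13.14 kmol, ξ₁ = 130.4 kmol.
Outlet amounts (n = n₀ + Σ ν·ξ):
  H: 312 − 1(130.4) − 1(13.14) = 168.5
  E: 765 − 2(130.4) − 1(13.14) = 491.1
  F: 0 + 1(130.4) = 130.4
  D: 0 + 2(13.14) = 26.29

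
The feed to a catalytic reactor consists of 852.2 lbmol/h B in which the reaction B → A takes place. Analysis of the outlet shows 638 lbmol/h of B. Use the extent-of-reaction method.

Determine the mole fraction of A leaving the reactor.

For B: n = n₀ − 1ξ → 638 = 852.2 − 1ξ, giving ξ = 214.2 lbmol/h.
Outlet amounts (n = n₀ + ν ξ):
  B: 852.2 − 1(214.2) = 638
  A: 0 + 1(214.2) = 214.2
Total out = 852.2 lbmol/h; y_A = 214.2 / 852.2 = 0.2513.

0.251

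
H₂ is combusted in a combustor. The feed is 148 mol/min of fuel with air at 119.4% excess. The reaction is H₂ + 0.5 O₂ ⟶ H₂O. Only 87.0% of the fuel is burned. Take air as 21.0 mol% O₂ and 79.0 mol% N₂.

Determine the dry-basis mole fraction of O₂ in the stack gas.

Stoichiometric O₂ = 0.5 × 148 = 74 mol/min; O₂ fed = 74 × 2.194 = 162.4 mol/min.
N₂ fed = 162.4 × 79/21 = 610.8 mol/min.
Fuel reacted = 0.87 × 148 → ξ = 128.8 mol/min.
Outlet (n = n₀ + ν ξ):
  H₂: 148 − 1(128.8) = 19.24
  O₂: 162.4 − 0.5(128.8) = 97.98
  N₂: 610.8 (inert)
  H₂O: 0 + 1(128.8) = 128.8
Dry total = 728 mol/min; y_O₂ (dry) = 97.98 / 728 = 0.1346.

0.135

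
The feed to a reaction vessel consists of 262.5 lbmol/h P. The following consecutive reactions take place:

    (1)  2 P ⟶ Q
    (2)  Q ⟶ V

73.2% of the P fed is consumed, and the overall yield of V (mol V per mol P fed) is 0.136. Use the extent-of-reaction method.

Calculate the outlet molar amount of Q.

60.4 lbmol/h

Conversion of P: P consumed = 2ξ₁ = 0.732 × 262.5 → ξ₁ = 96.08 lbmol/h.
Yield of V: 1ξ₂ / 262.5 = 0.136 → ξ₂ = 35.7 lbmol/h.
Outlet amounts (n = n₀ + Σ ν·ξ):
  P: 262.5 − 2(96.08) = 70.35
  Q: 0 + 1(96.08) − 1(35.7) = 60.38
  V: 0 + 1(35.7) = 35.7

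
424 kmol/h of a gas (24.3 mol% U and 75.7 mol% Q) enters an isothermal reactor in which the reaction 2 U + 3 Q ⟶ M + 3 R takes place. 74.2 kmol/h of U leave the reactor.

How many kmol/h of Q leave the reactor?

278 kmol/h

For U: n = n₀ − 2ξ → 74.2 = 103 − 2ξ, giving ξ = 14.42 kmol/h.
Outlet amounts (n = n₀ + ν ξ):
  U: 103 − 2(14.42) = 74.2
  Q: 321 − 3(14.42) = 277.7
  M: 0 + 1(14.42) = 14.42
  R: 0 + 3(14.42) = 43.25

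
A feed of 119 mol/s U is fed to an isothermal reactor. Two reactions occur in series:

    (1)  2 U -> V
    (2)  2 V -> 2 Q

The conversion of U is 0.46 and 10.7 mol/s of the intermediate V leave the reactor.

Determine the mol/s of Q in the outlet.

Conversion of U: U consumed = 2ξ₁ = 0.46 × 119 → ξ₁ = 27.37 mol/s.
V balance: n_V = 0 + 1ξ₁ − 2ξ₂ = 10.7 → ξ₂ = (1·27.37 − 10.7)/2 = 8.335 mol/s.
Outlet amounts (n = n₀ + Σ ν·ξ):
  U: 119 − 2(27.37) = 64.26
  V: 0 + 1(27.37) − 2(8.335) = 10.7
  Q: 0 + 2(8.335) = 16.67

16.7 mol/s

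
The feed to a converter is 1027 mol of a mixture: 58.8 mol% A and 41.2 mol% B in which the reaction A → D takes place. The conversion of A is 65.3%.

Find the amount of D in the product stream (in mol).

394 mol

A reacted = 0.653 × 603.9 = 394.3 mol; ν_A = −1, so ξ = 394.3/1 = 394.3 mol.
Outlet amounts (n = n₀ + ν ξ):
  A: 603.9 − 1(394.3) = 209.5
  D: 0 + 1(394.3) = 394.3
  B: 423.1 (inert)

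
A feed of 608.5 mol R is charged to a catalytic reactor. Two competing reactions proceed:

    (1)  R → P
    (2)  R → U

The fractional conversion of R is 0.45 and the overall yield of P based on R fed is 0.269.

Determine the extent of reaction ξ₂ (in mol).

Yield of P: 1ξ₁ / 608.5 = 0.269 → ξ₁ = 163.7 mol.
Conversion of R: 1ξ₁ + 1ξ₂ = 0.45 × 608.5 = 273.8 → ξ₂ = 110.1 mol.
Outlet amounts (n = n₀ + Σ ν·ξ):
  R: 608.5 − 1(163.7) − 1(110.1) = 334.7
  P: 0 + 1(163.7) = 163.7
  U: 0 + 1(110.1) = 110.1

ξ₂ = 110 mol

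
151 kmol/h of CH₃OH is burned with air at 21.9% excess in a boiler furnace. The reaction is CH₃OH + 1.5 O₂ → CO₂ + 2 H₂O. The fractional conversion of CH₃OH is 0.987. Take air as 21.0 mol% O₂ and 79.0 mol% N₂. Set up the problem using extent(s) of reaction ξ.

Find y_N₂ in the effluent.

0.674

Stoichiometric O₂ = 1.5 × 151 = 226.5 kmol/h; O₂ fed = 226.5 × 1.219 = 276.1 kmol/h.
N₂ fed = 276.1 × 79/21 = 1039 kmol/h.
Fuel reacted = 0.987 × 151 → ξ = 149 kmol/h.
Outlet (n = n₀ + ν ξ):
  CH₃OH: 151 − 1(149) = 1.963
  O₂: 276.1 − 1.5(149) = 52.55
  N₂: 1039 (inert)
  CO₂: 0 + 1(149) = 149
  H₂O: 0 + 2(149) = 298.1
Total out = 1540 kmol/h; y_N₂ = 1039 / 1540 = 0.6743.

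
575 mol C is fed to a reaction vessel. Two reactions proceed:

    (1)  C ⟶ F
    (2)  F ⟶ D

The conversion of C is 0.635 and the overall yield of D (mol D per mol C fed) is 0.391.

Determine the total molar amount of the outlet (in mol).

575 mol

Conversion of C: C consumed = 1ξ₁ = 0.635 × 575 → ξ₁ = 365.1 mol.
Yield of D: 1ξ₂ / 575 = 0.391 → ξ₂ = 224.8 mol.
Outlet amounts (n = n₀ + Σ ν·ξ):
  C: 575 − 1(365.1) = 209.9
  F: 0 + 1(365.1) − 1(224.8) = 140.3
  D: 0 + 1(224.8) = 224.8
Total out = 209.9 + 140.3 + 224.8 = 575 mol.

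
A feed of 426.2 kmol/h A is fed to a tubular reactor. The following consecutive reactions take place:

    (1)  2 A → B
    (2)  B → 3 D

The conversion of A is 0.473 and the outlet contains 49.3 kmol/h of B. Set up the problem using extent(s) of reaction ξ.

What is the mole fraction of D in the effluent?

Conversion of A: A consumed = 2ξ₁ = 0.473 × 426.2 → ξ₁ = 100.8 kmol/h.
B balance: n_B = 0 + 1ξ₁ − 1ξ₂ = 49.3 → ξ₂ = (1·100.8 − 49.3)/1 = 51.5 kmol/h.
Outlet amounts (n = n₀ + Σ ν·ξ):
  A: 426.2 − 2(100.8) = 224.6
  B: 0 + 1(100.8) − 1(51.5) = 49.3
  D: 0 + 3(51.5) = 154.5
Total out = 428.4 kmol/h; y_D = 154.5 / 428.4 = 0.3606.

0.361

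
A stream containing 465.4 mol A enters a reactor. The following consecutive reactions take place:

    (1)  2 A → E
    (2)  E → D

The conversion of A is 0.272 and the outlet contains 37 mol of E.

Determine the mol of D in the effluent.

Conversion of A: A consumed = 2ξ₁ = 0.272 × 465.4 → ξ₁ = 63.29 mol.
E balance: n_E = 0 + 1ξ₁ − 1ξ₂ = 37 → ξ₂ = (1·63.29 − 37)/1 = 26.29 mol.
Outlet amounts (n = n₀ + Σ ν·ξ):
  A: 465.4 − 2(63.29) = 338.8
  E: 0 + 1(63.29) − 1(26.29) = 37
  D: 0 + 1(26.29) = 26.29

26.3 mol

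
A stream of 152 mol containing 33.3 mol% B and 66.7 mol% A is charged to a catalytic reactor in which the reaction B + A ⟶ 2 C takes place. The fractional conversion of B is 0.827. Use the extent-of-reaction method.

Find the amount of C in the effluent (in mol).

83.7 mol

B reacted = 0.827 × 50.62 = 41.86 mol; ν_B = −1, so ξ = 41.86/1 = 41.86 mol.
Outlet amounts (n = n₀ + ν ξ):
  B: 50.62 − 1(41.86) = 8.757
  A: 101.4 − 1(41.86) = 59.52
  C: 0 + 2(41.86) = 83.72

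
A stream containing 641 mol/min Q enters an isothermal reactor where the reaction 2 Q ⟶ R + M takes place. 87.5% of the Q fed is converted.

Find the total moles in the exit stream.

641 mol/min

Q reacted = 0.875 × 641 = 560.9 mol/min; ν_Q = −2, so ξ = 560.9/2 = 280.4 mol/min.
Outlet amounts (n = n₀ + ν ξ):
  Q: 641 − 2(280.4) = 80.12
  R: 0 + 1(280.4) = 280.4
  M: 0 + 1(280.4) = 280.4
Total out = 80.12 + 280.4 + 280.4 = 641 mol/min.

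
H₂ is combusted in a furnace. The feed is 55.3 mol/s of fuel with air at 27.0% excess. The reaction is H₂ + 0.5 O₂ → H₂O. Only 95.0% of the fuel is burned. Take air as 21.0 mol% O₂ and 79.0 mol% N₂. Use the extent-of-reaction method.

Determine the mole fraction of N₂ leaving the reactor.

0.673

Stoichiometric O₂ = 0.5 × 55.3 = 27.65 mol/s; O₂ fed = 27.65 × 1.270 = 35.12 mol/s.
N₂ fed = 35.12 × 79/21 = 132.1 mol/s.
Fuel reacted = 0.95 × 55.3 → ξ = 52.53 mol/s.
Outlet (n = n₀ + ν ξ):
  H₂: 55.3 − 1(52.53) = 2.765
  O₂: 35.12 − 0.5(52.53) = 8.848
  N₂: 132.1 (inert)
  H₂O: 0 + 1(52.53) = 52.53
Total out = 196.2 mol/s; y_N₂ = 132.1 / 196.2 = 0.6731.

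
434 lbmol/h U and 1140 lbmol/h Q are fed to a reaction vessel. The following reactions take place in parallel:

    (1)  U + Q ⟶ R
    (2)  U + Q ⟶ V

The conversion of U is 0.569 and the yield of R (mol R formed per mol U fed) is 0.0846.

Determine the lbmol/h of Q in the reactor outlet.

893 lbmol/h

Yield of R: 1ξ₁ / 434 = 0.0846 → ξ₁ = 36.72 lbmol/h.
Conversion of U: 1ξ₁ + 1ξ₂ = 0.569 × 434 = 246.9 → ξ₂ = 210.2 lbmol/h.
Outlet amounts (n = n₀ + Σ ν·ξ):
  U: 434 − 1(36.72) − 1(210.2) = 187.1
  Q: 1140 − 1(36.72) − 1(210.2) = 893.1
  R: 0 + 1(36.72) = 36.72
  V: 0 + 1(210.2) = 210.2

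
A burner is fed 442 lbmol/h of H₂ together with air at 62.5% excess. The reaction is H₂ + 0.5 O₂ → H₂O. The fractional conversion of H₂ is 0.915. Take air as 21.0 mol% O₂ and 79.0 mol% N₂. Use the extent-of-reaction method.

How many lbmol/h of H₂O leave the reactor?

Stoichiometric O₂ = 0.5 × 442 = 221 lbmol/h; O₂ fed = 221 × 1.625 = 359.1 lbmol/h.
N₂ fed = 359.1 × 79/21 = 1351 lbmol/h.
Fuel reacted = 0.915 × 442 → ξ = 404.4 lbmol/h.
Outlet (n = n₀ + ν ξ):
  H₂: 442 − 1(404.4) = 37.57
  O₂: 359.1 − 0.5(404.4) = 156.9
  N₂: 1351 (inert)
  H₂O: 0 + 1(404.4) = 404.4

404 lbmol/h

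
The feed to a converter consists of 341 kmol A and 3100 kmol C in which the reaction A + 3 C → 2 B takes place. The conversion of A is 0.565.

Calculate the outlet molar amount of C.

A reacted = 0.565 × 341 = 192.7 kmol; ν_A = −1, so ξ = 192.7/1 = 192.7 kmol.
Outlet amounts (n = n₀ + ν ξ):
  A: 341 − 1(192.7) = 148.3
  C: 3100 − 3(192.7) = 2522
  B: 0 + 2(192.7) = 385.3

2520 kmol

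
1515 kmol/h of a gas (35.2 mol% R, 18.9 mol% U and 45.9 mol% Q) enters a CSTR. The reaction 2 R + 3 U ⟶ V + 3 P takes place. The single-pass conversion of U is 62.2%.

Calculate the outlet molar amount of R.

415 kmol/h

U reacted = 0.622 × 286.3 = 178.1 kmol/h; ν_U = −3, so ξ = 178.1/3 = 59.37 kmol/h.
Outlet amounts (n = n₀ + ν ξ):
  R: 533.3 − 2(59.37) = 414.5
  U: 286.3 − 3(59.37) = 108.2
  V: 0 + 1(59.37) = 59.37
  P: 0 + 3(59.37) = 178.1
  Q: 695.4 (inert)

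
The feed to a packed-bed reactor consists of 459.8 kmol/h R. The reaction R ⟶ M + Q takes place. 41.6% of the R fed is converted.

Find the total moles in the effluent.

651 kmol/h

R reacted = 0.416 × 459.8 = 191.3 kmol/h; ν_R = −1, so ξ = 191.3/1 = 191.3 kmol/h.
Outlet amounts (n = n₀ + ν ξ):
  R: 459.8 − 1(191.3) = 268.5
  M: 0 + 1(191.3) = 191.3
  Q: 0 + 1(191.3) = 191.3
Total out = 268.5 + 191.3 + 191.3 = 651.1 kmol/h.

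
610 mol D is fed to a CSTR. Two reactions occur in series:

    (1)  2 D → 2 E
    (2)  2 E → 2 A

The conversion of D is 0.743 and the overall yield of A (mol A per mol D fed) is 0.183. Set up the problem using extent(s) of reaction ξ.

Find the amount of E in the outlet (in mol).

342 mol

Conversion of D: D consumed = 2ξ₁ = 0.743 × 610 → ξ₁ = 226.6 mol.
Yield of A: 2ξ₂ / 610 = 0.183 → ξ₂ = 55.81 mol.
Outlet amounts (n = n₀ + Σ ν·ξ):
  D: 610 − 2(226.6) = 156.8
  E: 0 + 2(226.6) − 2(55.81) = 341.6
  A: 0 + 2(55.81) = 111.6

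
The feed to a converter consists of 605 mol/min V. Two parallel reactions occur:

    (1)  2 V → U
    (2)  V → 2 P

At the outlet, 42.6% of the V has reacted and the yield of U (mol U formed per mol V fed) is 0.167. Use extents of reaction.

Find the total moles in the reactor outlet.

560 mol/min

Yield of U: 1ξ₁ / 605 = 0.167 → ξ₁ = 101 mol/min.
Conversion of V: 2ξ₁ + 1ξ₂ = 0.426 × 605 = 257.7 → ξ₂ = 55.66 mol/min.
Outlet amounts (n = n₀ + Σ ν·ξ):
  V: 605 − 2(101) − 1(55.66) = 347.3
  U: 0 + 1(101) = 101
  P: 0 + 2(55.66) = 111.3
Total out = 347.3 + 101 + 111.3 = 559.6 mol/min.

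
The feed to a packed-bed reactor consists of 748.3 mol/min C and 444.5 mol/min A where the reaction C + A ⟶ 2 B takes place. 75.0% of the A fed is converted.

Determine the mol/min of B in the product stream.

667 mol/min

A reacted = 0.75 × 444.5 = 333.4 mol/min; ν_A = −1, so ξ = 333.4/1 = 333.4 mol/min.
Outlet amounts (n = n₀ + ν ξ):
  C: 748.3 − 1(333.4) = 414.9
  A: 444.5 − 1(333.4) = 111.1
  B: 0 + 2(333.4) = 666.8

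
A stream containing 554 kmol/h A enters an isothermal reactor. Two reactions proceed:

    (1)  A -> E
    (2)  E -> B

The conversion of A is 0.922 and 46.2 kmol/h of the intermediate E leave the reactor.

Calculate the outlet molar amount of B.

465 kmol/h

Conversion of A: A consumed = 1ξ₁ = 0.922 × 554 → ξ₁ = 510.8 kmol/h.
E balance: n_E = 0 + 1ξ₁ − 1ξ₂ = 46.2 → ξ₂ = (1·510.8 − 46.2)/1 = 464.6 kmol/h.
Outlet amounts (n = n₀ + Σ ν·ξ):
  A: 554 − 1(510.8) = 43.21
  E: 0 + 1(510.8) − 1(464.6) = 46.2
  B: 0 + 1(464.6) = 464.6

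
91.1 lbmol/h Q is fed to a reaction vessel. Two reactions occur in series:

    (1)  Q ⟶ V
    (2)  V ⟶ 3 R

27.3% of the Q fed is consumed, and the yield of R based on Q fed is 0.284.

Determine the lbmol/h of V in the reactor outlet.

Conversion of Q: Q consumed = 1ξ₁ = 0.273 × 91.1 → ξ₁ = 24.87 lbmol/h.
Yield of R: 3ξ₂ / 91.1 = 0.284 → ξ₂ = 8.624 lbmol/h.
Outlet amounts (n = n₀ + Σ ν·ξ):
  Q: 91.1 − 1(24.87) = 66.23
  V: 0 + 1(24.87) − 1(8.624) = 16.25
  R: 0 + 3(8.624) = 25.87

16.2 lbmol/h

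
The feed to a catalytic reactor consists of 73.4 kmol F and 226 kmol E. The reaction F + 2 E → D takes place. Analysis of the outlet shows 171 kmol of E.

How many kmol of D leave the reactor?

For E: n = n₀ − 2ξ → 171 = 226 − 2ξ, giving ξ = 27.5 kmol.
Outlet amounts (n = n₀ + ν ξ):
  F: 73.4 − 1(27.5) = 45.9
  E: 226 − 2(27.5) = 171
  D: 0 + 1(27.5) = 27.5

27.5 kmol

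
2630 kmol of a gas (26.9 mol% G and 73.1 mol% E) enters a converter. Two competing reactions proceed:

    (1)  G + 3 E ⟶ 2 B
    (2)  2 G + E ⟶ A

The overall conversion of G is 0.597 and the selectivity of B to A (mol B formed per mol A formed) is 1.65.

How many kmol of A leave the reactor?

150 kmol

Conversion of G: G consumed = 0.597 × 707.5 = 422.4 kmol = 1ξ₁ + 2ξ₂.
Selectivity: 2ξ₁ / (1ξ₂) = 1.65 → ξ₁ = 0.825 ξ₂.
Substitute: (1·0.825 + 2) ξ₂ = 422.4 → ξ₂ = 149.5 kmol, ξ₁ = 123.3 kmol.
Outlet amounts (n = n₀ + Σ ν·ξ):
  G: 707.5 − 1(123.3) − 2(149.5) = 285.1
  E: 1923 − 3(123.3) − 1(149.5) = 1403
  B: 0 + 2(123.3) = 246.7
  A: 0 + 1(149.5) = 149.5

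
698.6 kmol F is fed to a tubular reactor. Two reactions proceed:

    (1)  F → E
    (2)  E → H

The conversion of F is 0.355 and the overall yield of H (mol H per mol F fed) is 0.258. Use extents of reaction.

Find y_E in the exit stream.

Conversion of F: F consumed = 1ξ₁ = 0.355 × 698.6 → ξ₁ = 248 kmol.
Yield of H: 1ξ₂ / 698.6 = 0.258 → ξ₂ = 180.2 kmol.
Outlet amounts (n = n₀ + Σ ν·ξ):
  F: 698.6 − 1(248) = 450.6
  E: 0 + 1(248) − 1(180.2) = 67.76
  H: 0 + 1(180.2) = 180.2
Total out = 698.6 kmol; y_E = 67.76 / 698.6 = 0.097.

0.097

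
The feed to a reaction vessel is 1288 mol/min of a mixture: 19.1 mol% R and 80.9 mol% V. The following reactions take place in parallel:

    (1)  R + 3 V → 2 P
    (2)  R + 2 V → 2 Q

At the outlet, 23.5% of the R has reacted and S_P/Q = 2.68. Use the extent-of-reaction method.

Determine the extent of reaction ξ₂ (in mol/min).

ξ₂ = 15.7 mol/min

Conversion of R: R consumed = 0.235 × 246 = 57.81 mol/min = 1ξ₁ + 1ξ₂.
Selectivity: 2ξ₁ / (2ξ₂) = 2.68 → ξ₁ = 2.68 ξ₂.
Substitute: (1·2.68 + 1) ξ₂ = 57.81 → ξ₂ = 15.71 mol/min, ξ₁ = 42.1 mol/min.
Outlet amounts (n = n₀ + Σ ν·ξ):
  R: 246 − 1(42.1) − 1(15.71) = 188.2
  V: 1042 − 3(42.1) − 2(15.71) = 884.3
  P: 0 + 2(42.1) = 84.2
  Q: 0 + 2(15.71) = 31.42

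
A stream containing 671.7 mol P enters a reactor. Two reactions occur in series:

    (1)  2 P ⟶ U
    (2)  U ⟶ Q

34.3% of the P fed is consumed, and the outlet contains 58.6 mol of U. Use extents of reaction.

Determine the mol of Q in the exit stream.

56.6 mol

Conversion of P: P consumed = 2ξ₁ = 0.343 × 671.7 → ξ₁ = 115.2 mol.
U balance: n_U = 0 + 1ξ₁ − 1ξ₂ = 58.6 → ξ₂ = (1·115.2 − 58.6)/1 = 56.6 mol.
Outlet amounts (n = n₀ + Σ ν·ξ):
  P: 671.7 − 2(115.2) = 441.3
  U: 0 + 1(115.2) − 1(56.6) = 58.6
  Q: 0 + 1(56.6) = 56.6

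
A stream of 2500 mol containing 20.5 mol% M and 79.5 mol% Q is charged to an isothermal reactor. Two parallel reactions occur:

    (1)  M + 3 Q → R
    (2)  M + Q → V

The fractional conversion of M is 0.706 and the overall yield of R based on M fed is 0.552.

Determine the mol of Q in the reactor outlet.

Yield of R: 1ξ₁ / 512.5 = 0.552 → ξ₁ = 282.9 mol.
Conversion of M: 1ξ₁ + 1ξ₂ = 0.706 × 512.5 = 361.8 → ξ₂ = 78.92 mol.
Outlet amounts (n = n₀ + Σ ν·ξ):
  M: 512.5 − 1(282.9) − 1(78.92) = 150.7
  Q: 1988 − 3(282.9) − 1(78.92) = 1060
  R: 0 + 1(282.9) = 282.9
  V: 0 + 1(78.92) = 78.92

1060 mol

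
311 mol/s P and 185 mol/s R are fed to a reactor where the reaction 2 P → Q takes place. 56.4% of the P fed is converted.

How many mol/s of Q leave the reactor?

87.7 mol/s

P reacted = 0.564 × 311 = 175.4 mol/s; ν_P = −2, so ξ = 175.4/2 = 87.7 mol/s.
Outlet amounts (n = n₀ + ν ξ):
  P: 311 − 2(87.7) = 135.6
  Q: 0 + 1(87.7) = 87.7
  R: 185 (inert)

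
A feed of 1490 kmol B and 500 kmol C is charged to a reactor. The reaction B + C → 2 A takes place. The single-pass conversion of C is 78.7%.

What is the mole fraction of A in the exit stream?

0.395

C reacted = 0.787 × 500 = 393.5 kmol; ν_C = −1, so ξ = 393.5/1 = 393.5 kmol.
Outlet amounts (n = n₀ + ν ξ):
  B: 1490 − 1(393.5) = 1096
  C: 500 − 1(393.5) = 106.5
  A: 0 + 2(393.5) = 787
Total out = 1990 kmol; y_A = 787 / 1990 = 0.3955.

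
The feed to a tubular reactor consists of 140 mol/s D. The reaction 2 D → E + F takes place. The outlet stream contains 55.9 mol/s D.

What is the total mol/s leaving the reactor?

140 mol/s

For D: n = n₀ − 2ξ → 55.9 = 140 − 2ξ, giving ξ = 42.05 mol/s.
Outlet amounts (n = n₀ + ν ξ):
  D: 140 − 2(42.05) = 55.9
  E: 0 + 1(42.05) = 42.05
  F: 0 + 1(42.05) = 42.05
Total out = 55.9 + 42.05 + 42.05 = 140 mol/s.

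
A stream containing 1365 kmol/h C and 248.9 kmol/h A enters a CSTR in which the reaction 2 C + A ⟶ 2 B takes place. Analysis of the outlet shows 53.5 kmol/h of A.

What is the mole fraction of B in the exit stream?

0.276

For A: n = n₀ − 1ξ → 53.5 = 248.9 − 1ξ, giving ξ = 195.4 kmol/h.
Outlet amounts (n = n₀ + ν ξ):
  C: 1365 − 2(195.4) = 974.2
  A: 248.9 − 1(195.4) = 53.5
  B: 0 + 2(195.4) = 390.8
Total out = 1418 kmol/h; y_B = 390.8 / 1418 = 0.2755.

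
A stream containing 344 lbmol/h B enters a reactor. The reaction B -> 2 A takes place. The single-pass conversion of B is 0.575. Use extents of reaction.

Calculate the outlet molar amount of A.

396 lbmol/h

B reacted = 0.575 × 344 = 197.8 lbmol/h; ν_B = −1, so ξ = 197.8/1 = 197.8 lbmol/h.
Outlet amounts (n = n₀ + ν ξ):
  B: 344 − 1(197.8) = 146.2
  A: 0 + 2(197.8) = 395.6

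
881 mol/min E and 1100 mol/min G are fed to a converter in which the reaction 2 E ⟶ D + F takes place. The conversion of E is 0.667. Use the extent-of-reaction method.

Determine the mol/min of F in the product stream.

294 mol/min

E reacted = 0.667 × 881 = 587.6 mol/min; ν_E = −2, so ξ = 587.6/2 = 293.8 mol/min.
Outlet amounts (n = n₀ + ν ξ):
  E: 881 − 2(293.8) = 293.4
  D: 0 + 1(293.8) = 293.8
  F: 0 + 1(293.8) = 293.8
  G: 1100 (inert)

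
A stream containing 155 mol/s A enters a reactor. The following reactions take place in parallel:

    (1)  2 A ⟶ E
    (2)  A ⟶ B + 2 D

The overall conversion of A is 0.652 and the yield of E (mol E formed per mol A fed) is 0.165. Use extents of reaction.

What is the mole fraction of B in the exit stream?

Yield of E: 1ξ₁ / 155 = 0.165 → ξ₁ = 25.58 mol/s.
Conversion of A: 2ξ₁ + 1ξ₂ = 0.652 × 155 = 101.1 → ξ₂ = 49.91 mol/s.
Outlet amounts (n = n₀ + Σ ν·ξ):
  A: 155 − 2(25.58) − 1(49.91) = 53.94
  E: 0 + 1(25.58) = 25.58
  B: 0 + 1(49.91) = 49.91
  D: 0 + 2(49.91) = 99.82
Total out = 229.2 mol/s; y_B = 49.91 / 229.2 = 0.2177.

0.218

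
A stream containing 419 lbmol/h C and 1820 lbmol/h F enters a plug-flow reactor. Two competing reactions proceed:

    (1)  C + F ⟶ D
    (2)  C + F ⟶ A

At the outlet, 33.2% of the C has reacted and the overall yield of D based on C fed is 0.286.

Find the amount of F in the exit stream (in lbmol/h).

Yield of D: 1ξ₁ / 419 = 0.286 → ξ₁ = 119.8 lbmol/h.
Conversion of C: 1ξ₁ + 1ξ₂ = 0.332 × 419 = 139.1 → ξ₂ = 19.27 lbmol/h.
Outlet amounts (n = n₀ + Σ ν·ξ):
  C: 419 − 1(119.8) − 1(19.27) = 279.9
  F: 1820 − 1(119.8) − 1(19.27) = 1681
  D: 0 + 1(119.8) = 119.8
  A: 0 + 1(19.27) = 19.27

1680 lbmol/h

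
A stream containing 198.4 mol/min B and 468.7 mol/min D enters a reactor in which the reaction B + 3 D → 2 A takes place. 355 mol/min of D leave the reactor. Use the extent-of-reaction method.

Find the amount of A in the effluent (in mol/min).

For D: n = n₀ − 3ξ → 355 = 468.7 − 3ξ, giving ξ = 37.9 mol/min.
Outlet amounts (n = n₀ + ν ξ):
  B: 198.4 − 1(37.9) = 160.5
  D: 468.7 − 3(37.9) = 355
  A: 0 + 2(37.9) = 75.8

75.8 mol/min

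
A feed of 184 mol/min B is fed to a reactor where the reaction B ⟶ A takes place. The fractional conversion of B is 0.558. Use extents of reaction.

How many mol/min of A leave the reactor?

B reacted = 0.558 × 184 = 102.7 mol/min; ν_B = −1, so ξ = 102.7/1 = 102.7 mol/min.
Outlet amounts (n = n₀ + ν ξ):
  B: 184 − 1(102.7) = 81.33
  A: 0 + 1(102.7) = 102.7

103 mol/min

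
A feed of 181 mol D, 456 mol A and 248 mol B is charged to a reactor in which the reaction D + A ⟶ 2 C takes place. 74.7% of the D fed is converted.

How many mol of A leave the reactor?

321 mol

D reacted = 0.747 × 181 = 135.2 mol; ν_D = −1, so ξ = 135.2/1 = 135.2 mol.
Outlet amounts (n = n₀ + ν ξ):
  D: 181 − 1(135.2) = 45.79
  A: 456 − 1(135.2) = 320.8
  C: 0 + 2(135.2) = 270.4
  B: 248 (inert)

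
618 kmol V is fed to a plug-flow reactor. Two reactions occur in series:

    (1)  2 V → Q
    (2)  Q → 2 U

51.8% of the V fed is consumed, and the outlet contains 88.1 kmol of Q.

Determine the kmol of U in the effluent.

Conversion of V: V consumed = 2ξ₁ = 0.518 × 618 → ξ₁ = 160.1 kmol.
Q balance: n_Q = 0 + 1ξ₁ − 1ξ₂ = 88.1 → ξ₂ = (1·160.1 − 88.1)/1 = 71.96 kmol.
Outlet amounts (n = n₀ + Σ ν·ξ):
  V: 618 − 2(160.1) = 297.9
  Q: 0 + 1(160.1) − 1(71.96) = 88.1
  U: 0 + 2(71.96) = 143.9

144 kmol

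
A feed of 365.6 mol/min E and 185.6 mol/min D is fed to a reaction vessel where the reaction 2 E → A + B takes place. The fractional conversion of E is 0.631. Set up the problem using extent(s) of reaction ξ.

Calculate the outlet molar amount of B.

115 mol/min

E reacted = 0.631 × 365.6 = 230.7 mol/min; ν_E = −2, so ξ = 230.7/2 = 115.3 mol/min.
Outlet amounts (n = n₀ + ν ξ):
  E: 365.6 − 2(115.3) = 134.9
  A: 0 + 1(115.3) = 115.3
  B: 0 + 1(115.3) = 115.3
  D: 185.6 (inert)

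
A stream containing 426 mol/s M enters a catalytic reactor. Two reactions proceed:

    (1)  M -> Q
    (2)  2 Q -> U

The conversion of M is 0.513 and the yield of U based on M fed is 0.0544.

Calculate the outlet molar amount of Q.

Conversion of M: M consumed = 1ξ₁ = 0.513 × 426 → ξ₁ = 218.5 mol/s.
Yield of U: 1ξ₂ / 426 = 0.0544 → ξ₂ = 23.17 mol/s.
Outlet amounts (n = n₀ + Σ ν·ξ):
  M: 426 − 1(218.5) = 207.5
  Q: 0 + 1(218.5) − 2(23.17) = 172.2
  U: 0 + 1(23.17) = 23.17

172 mol/s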